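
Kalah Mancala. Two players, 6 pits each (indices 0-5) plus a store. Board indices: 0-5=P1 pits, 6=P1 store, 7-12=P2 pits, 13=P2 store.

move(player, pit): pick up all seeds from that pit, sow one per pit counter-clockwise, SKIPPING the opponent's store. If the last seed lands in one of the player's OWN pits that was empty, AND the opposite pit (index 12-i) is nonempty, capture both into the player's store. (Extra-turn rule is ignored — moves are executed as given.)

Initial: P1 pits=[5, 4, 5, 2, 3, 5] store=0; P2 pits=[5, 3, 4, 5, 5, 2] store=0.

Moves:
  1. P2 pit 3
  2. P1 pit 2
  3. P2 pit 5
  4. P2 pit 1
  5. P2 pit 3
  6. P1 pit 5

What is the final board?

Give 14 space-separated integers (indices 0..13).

Answer: 7 6 0 3 4 0 2 7 1 6 1 9 0 2

Derivation:
Move 1: P2 pit3 -> P1=[6,5,5,2,3,5](0) P2=[5,3,4,0,6,3](1)
Move 2: P1 pit2 -> P1=[6,5,0,3,4,6](1) P2=[6,3,4,0,6,3](1)
Move 3: P2 pit5 -> P1=[7,6,0,3,4,6](1) P2=[6,3,4,0,6,0](2)
Move 4: P2 pit1 -> P1=[7,6,0,3,4,6](1) P2=[6,0,5,1,7,0](2)
Move 5: P2 pit3 -> P1=[7,6,0,3,4,6](1) P2=[6,0,5,0,8,0](2)
Move 6: P1 pit5 -> P1=[7,6,0,3,4,0](2) P2=[7,1,6,1,9,0](2)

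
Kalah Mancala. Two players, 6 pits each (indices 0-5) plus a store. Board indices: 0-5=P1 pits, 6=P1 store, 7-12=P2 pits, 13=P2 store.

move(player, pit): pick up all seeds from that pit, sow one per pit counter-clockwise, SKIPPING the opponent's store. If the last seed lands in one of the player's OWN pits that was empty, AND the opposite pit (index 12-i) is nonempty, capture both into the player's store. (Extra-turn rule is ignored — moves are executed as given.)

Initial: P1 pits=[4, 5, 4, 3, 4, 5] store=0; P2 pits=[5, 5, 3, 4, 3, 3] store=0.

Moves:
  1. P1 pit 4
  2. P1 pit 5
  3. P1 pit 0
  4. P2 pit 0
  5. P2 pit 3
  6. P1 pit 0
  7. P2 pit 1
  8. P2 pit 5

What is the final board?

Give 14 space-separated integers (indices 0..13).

Move 1: P1 pit4 -> P1=[4,5,4,3,0,6](1) P2=[6,6,3,4,3,3](0)
Move 2: P1 pit5 -> P1=[4,5,4,3,0,0](2) P2=[7,7,4,5,4,3](0)
Move 3: P1 pit0 -> P1=[0,6,5,4,0,0](10) P2=[7,0,4,5,4,3](0)
Move 4: P2 pit0 -> P1=[1,6,5,4,0,0](10) P2=[0,1,5,6,5,4](1)
Move 5: P2 pit3 -> P1=[2,7,6,4,0,0](10) P2=[0,1,5,0,6,5](2)
Move 6: P1 pit0 -> P1=[0,8,7,4,0,0](10) P2=[0,1,5,0,6,5](2)
Move 7: P2 pit1 -> P1=[0,8,7,4,0,0](10) P2=[0,0,6,0,6,5](2)
Move 8: P2 pit5 -> P1=[1,9,8,5,0,0](10) P2=[0,0,6,0,6,0](3)

Answer: 1 9 8 5 0 0 10 0 0 6 0 6 0 3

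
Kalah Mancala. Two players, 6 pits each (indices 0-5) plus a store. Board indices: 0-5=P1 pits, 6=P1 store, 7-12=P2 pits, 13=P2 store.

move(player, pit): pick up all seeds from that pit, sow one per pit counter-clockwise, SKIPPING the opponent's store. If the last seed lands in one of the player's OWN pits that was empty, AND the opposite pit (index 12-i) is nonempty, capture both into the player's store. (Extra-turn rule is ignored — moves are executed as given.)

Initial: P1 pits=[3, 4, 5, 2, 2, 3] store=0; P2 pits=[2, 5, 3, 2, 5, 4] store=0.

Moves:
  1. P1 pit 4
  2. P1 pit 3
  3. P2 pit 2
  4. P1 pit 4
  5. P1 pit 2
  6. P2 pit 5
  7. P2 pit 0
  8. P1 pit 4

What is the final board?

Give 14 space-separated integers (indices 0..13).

Move 1: P1 pit4 -> P1=[3,4,5,2,0,4](1) P2=[2,5,3,2,5,4](0)
Move 2: P1 pit3 -> P1=[3,4,5,0,1,5](1) P2=[2,5,3,2,5,4](0)
Move 3: P2 pit2 -> P1=[3,4,5,0,1,5](1) P2=[2,5,0,3,6,5](0)
Move 4: P1 pit4 -> P1=[3,4,5,0,0,6](1) P2=[2,5,0,3,6,5](0)
Move 5: P1 pit2 -> P1=[3,4,0,1,1,7](2) P2=[3,5,0,3,6,5](0)
Move 6: P2 pit5 -> P1=[4,5,1,2,1,7](2) P2=[3,5,0,3,6,0](1)
Move 7: P2 pit0 -> P1=[4,5,1,2,1,7](2) P2=[0,6,1,4,6,0](1)
Move 8: P1 pit4 -> P1=[4,5,1,2,0,8](2) P2=[0,6,1,4,6,0](1)

Answer: 4 5 1 2 0 8 2 0 6 1 4 6 0 1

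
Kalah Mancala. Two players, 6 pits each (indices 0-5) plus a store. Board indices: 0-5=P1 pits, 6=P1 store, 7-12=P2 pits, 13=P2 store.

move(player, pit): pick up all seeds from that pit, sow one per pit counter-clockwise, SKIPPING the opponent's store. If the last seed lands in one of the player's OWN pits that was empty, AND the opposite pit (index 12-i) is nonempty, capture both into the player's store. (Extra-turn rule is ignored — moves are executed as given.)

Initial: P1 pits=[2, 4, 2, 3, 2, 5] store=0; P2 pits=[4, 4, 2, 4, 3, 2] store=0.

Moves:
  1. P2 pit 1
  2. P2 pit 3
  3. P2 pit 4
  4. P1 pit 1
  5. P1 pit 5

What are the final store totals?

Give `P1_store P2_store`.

Move 1: P2 pit1 -> P1=[2,4,2,3,2,5](0) P2=[4,0,3,5,4,3](0)
Move 2: P2 pit3 -> P1=[3,5,2,3,2,5](0) P2=[4,0,3,0,5,4](1)
Move 3: P2 pit4 -> P1=[4,6,3,3,2,5](0) P2=[4,0,3,0,0,5](2)
Move 4: P1 pit1 -> P1=[4,0,4,4,3,6](1) P2=[5,0,3,0,0,5](2)
Move 5: P1 pit5 -> P1=[4,0,4,4,3,0](2) P2=[6,1,4,1,1,5](2)

Answer: 2 2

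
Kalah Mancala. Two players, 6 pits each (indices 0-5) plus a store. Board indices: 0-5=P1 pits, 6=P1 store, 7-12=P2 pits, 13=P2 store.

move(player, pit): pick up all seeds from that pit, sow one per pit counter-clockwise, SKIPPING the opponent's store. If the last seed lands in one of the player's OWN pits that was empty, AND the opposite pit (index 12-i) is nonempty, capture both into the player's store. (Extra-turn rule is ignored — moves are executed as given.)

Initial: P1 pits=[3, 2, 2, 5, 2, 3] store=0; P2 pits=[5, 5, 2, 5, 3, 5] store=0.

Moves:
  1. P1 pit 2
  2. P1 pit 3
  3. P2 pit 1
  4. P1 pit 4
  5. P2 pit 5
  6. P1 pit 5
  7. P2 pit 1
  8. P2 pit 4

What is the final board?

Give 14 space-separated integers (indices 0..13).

Move 1: P1 pit2 -> P1=[3,2,0,6,3,3](0) P2=[5,5,2,5,3,5](0)
Move 2: P1 pit3 -> P1=[3,2,0,0,4,4](1) P2=[6,6,3,5,3,5](0)
Move 3: P2 pit1 -> P1=[4,2,0,0,4,4](1) P2=[6,0,4,6,4,6](1)
Move 4: P1 pit4 -> P1=[4,2,0,0,0,5](2) P2=[7,1,4,6,4,6](1)
Move 5: P2 pit5 -> P1=[5,3,1,1,1,5](2) P2=[7,1,4,6,4,0](2)
Move 6: P1 pit5 -> P1=[5,3,1,1,1,0](3) P2=[8,2,5,7,4,0](2)
Move 7: P2 pit1 -> P1=[5,3,1,1,1,0](3) P2=[8,0,6,8,4,0](2)
Move 8: P2 pit4 -> P1=[6,4,1,1,1,0](3) P2=[8,0,6,8,0,1](3)

Answer: 6 4 1 1 1 0 3 8 0 6 8 0 1 3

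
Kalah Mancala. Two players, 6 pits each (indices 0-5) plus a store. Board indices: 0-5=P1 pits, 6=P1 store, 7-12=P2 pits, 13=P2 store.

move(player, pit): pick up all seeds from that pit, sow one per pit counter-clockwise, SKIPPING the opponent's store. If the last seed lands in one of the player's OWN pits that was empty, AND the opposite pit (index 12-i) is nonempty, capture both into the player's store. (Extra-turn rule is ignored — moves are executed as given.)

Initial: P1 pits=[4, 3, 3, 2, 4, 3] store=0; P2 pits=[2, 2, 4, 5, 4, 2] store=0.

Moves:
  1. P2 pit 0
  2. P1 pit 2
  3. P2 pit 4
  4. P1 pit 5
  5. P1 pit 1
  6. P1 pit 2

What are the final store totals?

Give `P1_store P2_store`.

Move 1: P2 pit0 -> P1=[4,3,3,2,4,3](0) P2=[0,3,5,5,4,2](0)
Move 2: P1 pit2 -> P1=[4,3,0,3,5,4](0) P2=[0,3,5,5,4,2](0)
Move 3: P2 pit4 -> P1=[5,4,0,3,5,4](0) P2=[0,3,5,5,0,3](1)
Move 4: P1 pit5 -> P1=[5,4,0,3,5,0](1) P2=[1,4,6,5,0,3](1)
Move 5: P1 pit1 -> P1=[5,0,1,4,6,0](3) P2=[0,4,6,5,0,3](1)
Move 6: P1 pit2 -> P1=[5,0,0,5,6,0](3) P2=[0,4,6,5,0,3](1)

Answer: 3 1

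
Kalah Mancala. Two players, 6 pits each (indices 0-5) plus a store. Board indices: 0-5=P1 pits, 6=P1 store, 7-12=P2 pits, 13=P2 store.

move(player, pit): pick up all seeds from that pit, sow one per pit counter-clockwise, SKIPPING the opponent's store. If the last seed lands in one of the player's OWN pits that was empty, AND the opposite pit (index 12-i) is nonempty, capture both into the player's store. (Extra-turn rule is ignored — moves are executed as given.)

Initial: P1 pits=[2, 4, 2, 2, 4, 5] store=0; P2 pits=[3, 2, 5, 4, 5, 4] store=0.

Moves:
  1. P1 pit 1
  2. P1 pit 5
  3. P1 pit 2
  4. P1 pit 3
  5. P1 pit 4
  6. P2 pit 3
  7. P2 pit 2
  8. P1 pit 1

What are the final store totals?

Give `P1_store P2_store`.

Answer: 8 2

Derivation:
Move 1: P1 pit1 -> P1=[2,0,3,3,5,6](0) P2=[3,2,5,4,5,4](0)
Move 2: P1 pit5 -> P1=[2,0,3,3,5,0](1) P2=[4,3,6,5,6,4](0)
Move 3: P1 pit2 -> P1=[2,0,0,4,6,0](6) P2=[0,3,6,5,6,4](0)
Move 4: P1 pit3 -> P1=[2,0,0,0,7,1](7) P2=[1,3,6,5,6,4](0)
Move 5: P1 pit4 -> P1=[2,0,0,0,0,2](8) P2=[2,4,7,6,7,4](0)
Move 6: P2 pit3 -> P1=[3,1,1,0,0,2](8) P2=[2,4,7,0,8,5](1)
Move 7: P2 pit2 -> P1=[4,2,2,0,0,2](8) P2=[2,4,0,1,9,6](2)
Move 8: P1 pit1 -> P1=[4,0,3,1,0,2](8) P2=[2,4,0,1,9,6](2)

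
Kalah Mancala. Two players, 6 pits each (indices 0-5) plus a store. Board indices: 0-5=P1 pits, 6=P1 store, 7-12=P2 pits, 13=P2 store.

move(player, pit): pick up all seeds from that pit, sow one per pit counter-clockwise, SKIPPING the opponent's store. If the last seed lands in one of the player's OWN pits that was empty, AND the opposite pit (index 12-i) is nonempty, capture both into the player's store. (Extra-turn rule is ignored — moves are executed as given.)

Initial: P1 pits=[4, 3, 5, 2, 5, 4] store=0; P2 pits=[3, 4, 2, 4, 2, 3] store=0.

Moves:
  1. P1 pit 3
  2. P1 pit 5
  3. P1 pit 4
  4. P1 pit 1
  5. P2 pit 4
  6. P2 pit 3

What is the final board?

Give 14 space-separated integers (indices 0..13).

Move 1: P1 pit3 -> P1=[4,3,5,0,6,5](0) P2=[3,4,2,4,2,3](0)
Move 2: P1 pit5 -> P1=[4,3,5,0,6,0](1) P2=[4,5,3,5,2,3](0)
Move 3: P1 pit4 -> P1=[4,3,5,0,0,1](2) P2=[5,6,4,6,2,3](0)
Move 4: P1 pit1 -> P1=[4,0,6,1,0,1](9) P2=[5,0,4,6,2,3](0)
Move 5: P2 pit4 -> P1=[4,0,6,1,0,1](9) P2=[5,0,4,6,0,4](1)
Move 6: P2 pit3 -> P1=[5,1,7,1,0,1](9) P2=[5,0,4,0,1,5](2)

Answer: 5 1 7 1 0 1 9 5 0 4 0 1 5 2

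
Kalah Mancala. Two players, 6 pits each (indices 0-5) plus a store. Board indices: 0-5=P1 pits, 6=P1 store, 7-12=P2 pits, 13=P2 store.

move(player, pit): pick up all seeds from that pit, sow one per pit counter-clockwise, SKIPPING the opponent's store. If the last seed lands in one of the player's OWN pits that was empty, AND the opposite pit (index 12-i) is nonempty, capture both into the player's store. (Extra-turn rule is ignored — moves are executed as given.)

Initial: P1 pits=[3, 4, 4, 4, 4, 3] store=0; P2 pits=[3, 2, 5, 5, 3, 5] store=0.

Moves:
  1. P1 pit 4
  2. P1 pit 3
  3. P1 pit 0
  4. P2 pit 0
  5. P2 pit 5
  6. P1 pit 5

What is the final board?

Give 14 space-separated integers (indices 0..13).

Answer: 1 6 6 1 2 0 9 1 5 2 7 4 0 1

Derivation:
Move 1: P1 pit4 -> P1=[3,4,4,4,0,4](1) P2=[4,3,5,5,3,5](0)
Move 2: P1 pit3 -> P1=[3,4,4,0,1,5](2) P2=[5,3,5,5,3,5](0)
Move 3: P1 pit0 -> P1=[0,5,5,0,1,5](8) P2=[5,3,0,5,3,5](0)
Move 4: P2 pit0 -> P1=[0,5,5,0,1,5](8) P2=[0,4,1,6,4,6](0)
Move 5: P2 pit5 -> P1=[1,6,6,1,2,5](8) P2=[0,4,1,6,4,0](1)
Move 6: P1 pit5 -> P1=[1,6,6,1,2,0](9) P2=[1,5,2,7,4,0](1)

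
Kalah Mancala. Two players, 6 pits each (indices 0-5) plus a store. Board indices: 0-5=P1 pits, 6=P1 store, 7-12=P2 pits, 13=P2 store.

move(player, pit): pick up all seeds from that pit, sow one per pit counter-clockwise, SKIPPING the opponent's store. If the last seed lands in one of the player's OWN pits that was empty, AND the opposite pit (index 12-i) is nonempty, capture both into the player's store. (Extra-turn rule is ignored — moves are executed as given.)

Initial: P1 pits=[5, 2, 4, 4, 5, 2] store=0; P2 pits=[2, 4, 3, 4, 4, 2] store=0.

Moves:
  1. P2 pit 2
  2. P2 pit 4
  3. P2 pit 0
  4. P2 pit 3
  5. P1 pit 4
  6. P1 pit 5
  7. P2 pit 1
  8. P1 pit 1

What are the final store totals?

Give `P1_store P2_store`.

Answer: 3 8

Derivation:
Move 1: P2 pit2 -> P1=[5,2,4,4,5,2](0) P2=[2,4,0,5,5,3](0)
Move 2: P2 pit4 -> P1=[6,3,5,4,5,2](0) P2=[2,4,0,5,0,4](1)
Move 3: P2 pit0 -> P1=[6,3,5,0,5,2](0) P2=[0,5,0,5,0,4](6)
Move 4: P2 pit3 -> P1=[7,4,5,0,5,2](0) P2=[0,5,0,0,1,5](7)
Move 5: P1 pit4 -> P1=[7,4,5,0,0,3](1) P2=[1,6,1,0,1,5](7)
Move 6: P1 pit5 -> P1=[7,4,5,0,0,0](2) P2=[2,7,1,0,1,5](7)
Move 7: P2 pit1 -> P1=[8,5,5,0,0,0](2) P2=[2,0,2,1,2,6](8)
Move 8: P1 pit1 -> P1=[8,0,6,1,1,1](3) P2=[2,0,2,1,2,6](8)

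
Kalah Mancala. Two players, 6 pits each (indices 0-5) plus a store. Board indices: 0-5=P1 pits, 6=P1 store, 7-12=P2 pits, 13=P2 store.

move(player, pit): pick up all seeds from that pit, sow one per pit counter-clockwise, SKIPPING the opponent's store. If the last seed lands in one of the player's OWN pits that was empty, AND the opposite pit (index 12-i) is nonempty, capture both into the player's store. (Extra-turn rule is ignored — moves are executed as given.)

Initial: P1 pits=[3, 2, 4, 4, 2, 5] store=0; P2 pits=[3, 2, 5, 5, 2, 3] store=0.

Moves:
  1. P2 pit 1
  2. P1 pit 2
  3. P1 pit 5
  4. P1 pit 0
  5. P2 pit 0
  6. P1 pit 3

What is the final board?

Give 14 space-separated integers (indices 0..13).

Answer: 0 3 1 0 4 1 3 1 3 9 8 4 3 0

Derivation:
Move 1: P2 pit1 -> P1=[3,2,4,4,2,5](0) P2=[3,0,6,6,2,3](0)
Move 2: P1 pit2 -> P1=[3,2,0,5,3,6](1) P2=[3,0,6,6,2,3](0)
Move 3: P1 pit5 -> P1=[3,2,0,5,3,0](2) P2=[4,1,7,7,3,3](0)
Move 4: P1 pit0 -> P1=[0,3,1,6,3,0](2) P2=[4,1,7,7,3,3](0)
Move 5: P2 pit0 -> P1=[0,3,1,6,3,0](2) P2=[0,2,8,8,4,3](0)
Move 6: P1 pit3 -> P1=[0,3,1,0,4,1](3) P2=[1,3,9,8,4,3](0)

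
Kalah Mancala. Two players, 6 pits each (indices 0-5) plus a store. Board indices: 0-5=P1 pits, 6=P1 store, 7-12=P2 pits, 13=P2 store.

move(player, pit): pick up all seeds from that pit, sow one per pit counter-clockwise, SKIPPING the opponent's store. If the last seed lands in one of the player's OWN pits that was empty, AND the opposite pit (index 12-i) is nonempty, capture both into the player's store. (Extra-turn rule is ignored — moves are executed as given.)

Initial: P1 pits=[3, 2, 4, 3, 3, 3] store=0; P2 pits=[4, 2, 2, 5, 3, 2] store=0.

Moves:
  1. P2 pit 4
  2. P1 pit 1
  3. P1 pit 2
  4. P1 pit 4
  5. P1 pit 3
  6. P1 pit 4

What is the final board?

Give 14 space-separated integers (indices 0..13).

Move 1: P2 pit4 -> P1=[4,2,4,3,3,3](0) P2=[4,2,2,5,0,3](1)
Move 2: P1 pit1 -> P1=[4,0,5,4,3,3](0) P2=[4,2,2,5,0,3](1)
Move 3: P1 pit2 -> P1=[4,0,0,5,4,4](1) P2=[5,2,2,5,0,3](1)
Move 4: P1 pit4 -> P1=[4,0,0,5,0,5](2) P2=[6,3,2,5,0,3](1)
Move 5: P1 pit3 -> P1=[4,0,0,0,1,6](3) P2=[7,4,2,5,0,3](1)
Move 6: P1 pit4 -> P1=[4,0,0,0,0,7](3) P2=[7,4,2,5,0,3](1)

Answer: 4 0 0 0 0 7 3 7 4 2 5 0 3 1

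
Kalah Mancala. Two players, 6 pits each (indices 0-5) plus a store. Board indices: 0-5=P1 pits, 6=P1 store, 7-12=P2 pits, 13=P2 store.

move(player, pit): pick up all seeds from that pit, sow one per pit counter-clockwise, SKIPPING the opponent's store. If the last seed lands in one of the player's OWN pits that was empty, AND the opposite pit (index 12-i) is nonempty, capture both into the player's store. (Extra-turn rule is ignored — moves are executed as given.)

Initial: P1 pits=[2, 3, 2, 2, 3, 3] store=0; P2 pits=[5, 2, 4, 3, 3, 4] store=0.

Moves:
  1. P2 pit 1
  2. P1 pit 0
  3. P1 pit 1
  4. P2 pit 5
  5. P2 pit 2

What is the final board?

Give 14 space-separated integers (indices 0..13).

Answer: 2 1 5 3 4 4 0 5 0 0 5 4 1 2

Derivation:
Move 1: P2 pit1 -> P1=[2,3,2,2,3,3](0) P2=[5,0,5,4,3,4](0)
Move 2: P1 pit0 -> P1=[0,4,3,2,3,3](0) P2=[5,0,5,4,3,4](0)
Move 3: P1 pit1 -> P1=[0,0,4,3,4,4](0) P2=[5,0,5,4,3,4](0)
Move 4: P2 pit5 -> P1=[1,1,5,3,4,4](0) P2=[5,0,5,4,3,0](1)
Move 5: P2 pit2 -> P1=[2,1,5,3,4,4](0) P2=[5,0,0,5,4,1](2)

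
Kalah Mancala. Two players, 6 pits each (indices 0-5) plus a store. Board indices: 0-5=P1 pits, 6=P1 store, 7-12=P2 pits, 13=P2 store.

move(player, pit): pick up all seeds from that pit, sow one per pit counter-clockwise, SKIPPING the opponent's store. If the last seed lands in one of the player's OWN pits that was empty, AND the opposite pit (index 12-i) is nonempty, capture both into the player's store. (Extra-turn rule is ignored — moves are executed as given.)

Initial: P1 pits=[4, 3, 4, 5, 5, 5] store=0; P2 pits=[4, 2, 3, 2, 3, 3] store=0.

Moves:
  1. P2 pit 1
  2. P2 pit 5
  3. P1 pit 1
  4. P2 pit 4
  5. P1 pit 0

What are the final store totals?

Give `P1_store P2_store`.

Answer: 1 2

Derivation:
Move 1: P2 pit1 -> P1=[4,3,4,5,5,5](0) P2=[4,0,4,3,3,3](0)
Move 2: P2 pit5 -> P1=[5,4,4,5,5,5](0) P2=[4,0,4,3,3,0](1)
Move 3: P1 pit1 -> P1=[5,0,5,6,6,6](0) P2=[4,0,4,3,3,0](1)
Move 4: P2 pit4 -> P1=[6,0,5,6,6,6](0) P2=[4,0,4,3,0,1](2)
Move 5: P1 pit0 -> P1=[0,1,6,7,7,7](1) P2=[4,0,4,3,0,1](2)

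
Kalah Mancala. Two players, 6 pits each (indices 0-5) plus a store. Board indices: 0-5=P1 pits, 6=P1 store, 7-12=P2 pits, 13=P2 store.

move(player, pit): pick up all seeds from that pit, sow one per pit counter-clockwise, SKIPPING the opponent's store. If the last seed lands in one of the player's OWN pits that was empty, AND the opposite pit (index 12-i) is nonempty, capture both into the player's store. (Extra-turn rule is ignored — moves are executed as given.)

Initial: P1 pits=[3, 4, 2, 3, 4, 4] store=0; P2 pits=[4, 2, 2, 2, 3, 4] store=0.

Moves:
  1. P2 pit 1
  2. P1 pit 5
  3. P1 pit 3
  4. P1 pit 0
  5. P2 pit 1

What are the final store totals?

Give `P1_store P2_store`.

Move 1: P2 pit1 -> P1=[3,4,2,3,4,4](0) P2=[4,0,3,3,3,4](0)
Move 2: P1 pit5 -> P1=[3,4,2,3,4,0](1) P2=[5,1,4,3,3,4](0)
Move 3: P1 pit3 -> P1=[3,4,2,0,5,1](2) P2=[5,1,4,3,3,4](0)
Move 4: P1 pit0 -> P1=[0,5,3,0,5,1](7) P2=[5,1,0,3,3,4](0)
Move 5: P2 pit1 -> P1=[0,5,3,0,5,1](7) P2=[5,0,1,3,3,4](0)

Answer: 7 0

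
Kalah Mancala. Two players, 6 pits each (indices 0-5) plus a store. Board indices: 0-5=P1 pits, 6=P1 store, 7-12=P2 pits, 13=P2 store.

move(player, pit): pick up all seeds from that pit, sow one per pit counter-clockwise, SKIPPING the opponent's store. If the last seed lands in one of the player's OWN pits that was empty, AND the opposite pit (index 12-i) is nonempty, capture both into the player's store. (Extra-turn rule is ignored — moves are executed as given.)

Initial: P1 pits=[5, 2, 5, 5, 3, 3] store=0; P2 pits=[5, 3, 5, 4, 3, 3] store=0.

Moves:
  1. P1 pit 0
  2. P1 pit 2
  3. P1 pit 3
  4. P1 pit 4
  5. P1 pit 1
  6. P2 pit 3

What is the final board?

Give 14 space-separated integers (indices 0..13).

Answer: 1 1 2 1 0 7 10 8 0 7 0 4 4 1

Derivation:
Move 1: P1 pit0 -> P1=[0,3,6,6,4,4](0) P2=[5,3,5,4,3,3](0)
Move 2: P1 pit2 -> P1=[0,3,0,7,5,5](1) P2=[6,4,5,4,3,3](0)
Move 3: P1 pit3 -> P1=[0,3,0,0,6,6](2) P2=[7,5,6,5,3,3](0)
Move 4: P1 pit4 -> P1=[0,3,0,0,0,7](3) P2=[8,6,7,6,3,3](0)
Move 5: P1 pit1 -> P1=[0,0,1,1,0,7](10) P2=[8,0,7,6,3,3](0)
Move 6: P2 pit3 -> P1=[1,1,2,1,0,7](10) P2=[8,0,7,0,4,4](1)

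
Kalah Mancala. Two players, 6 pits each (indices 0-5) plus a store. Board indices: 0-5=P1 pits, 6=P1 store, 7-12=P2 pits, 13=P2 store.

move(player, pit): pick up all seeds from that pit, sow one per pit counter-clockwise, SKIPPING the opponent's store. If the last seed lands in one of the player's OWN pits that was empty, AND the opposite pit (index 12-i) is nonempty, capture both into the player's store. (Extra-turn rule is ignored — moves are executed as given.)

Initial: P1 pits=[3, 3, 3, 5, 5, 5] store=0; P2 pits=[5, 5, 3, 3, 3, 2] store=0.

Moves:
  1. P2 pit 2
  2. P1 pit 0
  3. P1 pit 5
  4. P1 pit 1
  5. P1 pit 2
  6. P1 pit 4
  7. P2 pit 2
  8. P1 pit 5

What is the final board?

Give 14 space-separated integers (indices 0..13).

Move 1: P2 pit2 -> P1=[3,3,3,5,5,5](0) P2=[5,5,0,4,4,3](0)
Move 2: P1 pit0 -> P1=[0,4,4,6,5,5](0) P2=[5,5,0,4,4,3](0)
Move 3: P1 pit5 -> P1=[0,4,4,6,5,0](1) P2=[6,6,1,5,4,3](0)
Move 4: P1 pit1 -> P1=[0,0,5,7,6,0](8) P2=[0,6,1,5,4,3](0)
Move 5: P1 pit2 -> P1=[0,0,0,8,7,1](9) P2=[1,6,1,5,4,3](0)
Move 6: P1 pit4 -> P1=[0,0,0,8,0,2](10) P2=[2,7,2,6,5,3](0)
Move 7: P2 pit2 -> P1=[0,0,0,8,0,2](10) P2=[2,7,0,7,6,3](0)
Move 8: P1 pit5 -> P1=[0,0,0,8,0,0](11) P2=[3,7,0,7,6,3](0)

Answer: 0 0 0 8 0 0 11 3 7 0 7 6 3 0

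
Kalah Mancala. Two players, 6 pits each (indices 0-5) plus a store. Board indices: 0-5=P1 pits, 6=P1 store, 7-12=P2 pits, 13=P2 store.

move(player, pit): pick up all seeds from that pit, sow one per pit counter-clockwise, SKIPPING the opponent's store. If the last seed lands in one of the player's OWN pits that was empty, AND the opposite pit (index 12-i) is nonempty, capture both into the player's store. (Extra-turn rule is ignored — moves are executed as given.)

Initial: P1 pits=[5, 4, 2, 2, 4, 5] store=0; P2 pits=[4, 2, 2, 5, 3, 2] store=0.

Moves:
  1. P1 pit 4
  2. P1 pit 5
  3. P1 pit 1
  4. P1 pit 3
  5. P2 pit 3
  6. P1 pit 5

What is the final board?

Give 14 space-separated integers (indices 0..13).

Answer: 6 1 4 0 2 0 11 0 4 3 0 5 3 1

Derivation:
Move 1: P1 pit4 -> P1=[5,4,2,2,0,6](1) P2=[5,3,2,5,3,2](0)
Move 2: P1 pit5 -> P1=[5,4,2,2,0,0](2) P2=[6,4,3,6,4,2](0)
Move 3: P1 pit1 -> P1=[5,0,3,3,1,0](9) P2=[0,4,3,6,4,2](0)
Move 4: P1 pit3 -> P1=[5,0,3,0,2,1](10) P2=[0,4,3,6,4,2](0)
Move 5: P2 pit3 -> P1=[6,1,4,0,2,1](10) P2=[0,4,3,0,5,3](1)
Move 6: P1 pit5 -> P1=[6,1,4,0,2,0](11) P2=[0,4,3,0,5,3](1)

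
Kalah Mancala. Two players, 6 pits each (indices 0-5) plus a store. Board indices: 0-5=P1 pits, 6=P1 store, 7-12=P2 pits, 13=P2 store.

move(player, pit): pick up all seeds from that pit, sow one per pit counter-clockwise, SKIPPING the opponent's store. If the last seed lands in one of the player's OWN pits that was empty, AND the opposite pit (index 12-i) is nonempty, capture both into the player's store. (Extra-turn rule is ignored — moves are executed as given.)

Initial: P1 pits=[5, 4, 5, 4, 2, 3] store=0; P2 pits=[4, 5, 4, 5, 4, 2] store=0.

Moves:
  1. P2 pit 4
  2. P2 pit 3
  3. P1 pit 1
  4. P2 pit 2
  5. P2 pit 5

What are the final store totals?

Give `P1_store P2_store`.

Answer: 1 4

Derivation:
Move 1: P2 pit4 -> P1=[6,5,5,4,2,3](0) P2=[4,5,4,5,0,3](1)
Move 2: P2 pit3 -> P1=[7,6,5,4,2,3](0) P2=[4,5,4,0,1,4](2)
Move 3: P1 pit1 -> P1=[7,0,6,5,3,4](1) P2=[5,5,4,0,1,4](2)
Move 4: P2 pit2 -> P1=[7,0,6,5,3,4](1) P2=[5,5,0,1,2,5](3)
Move 5: P2 pit5 -> P1=[8,1,7,6,3,4](1) P2=[5,5,0,1,2,0](4)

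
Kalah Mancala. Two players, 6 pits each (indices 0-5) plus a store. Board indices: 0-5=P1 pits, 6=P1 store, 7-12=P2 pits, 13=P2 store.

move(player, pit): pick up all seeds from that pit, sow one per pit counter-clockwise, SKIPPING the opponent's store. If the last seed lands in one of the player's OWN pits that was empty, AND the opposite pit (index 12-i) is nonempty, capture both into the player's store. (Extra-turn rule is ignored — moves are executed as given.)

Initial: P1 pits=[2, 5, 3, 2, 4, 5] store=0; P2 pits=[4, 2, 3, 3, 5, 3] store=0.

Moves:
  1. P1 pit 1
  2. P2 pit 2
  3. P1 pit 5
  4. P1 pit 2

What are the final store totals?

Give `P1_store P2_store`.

Move 1: P1 pit1 -> P1=[2,0,4,3,5,6](1) P2=[4,2,3,3,5,3](0)
Move 2: P2 pit2 -> P1=[2,0,4,3,5,6](1) P2=[4,2,0,4,6,4](0)
Move 3: P1 pit5 -> P1=[2,0,4,3,5,0](2) P2=[5,3,1,5,7,4](0)
Move 4: P1 pit2 -> P1=[2,0,0,4,6,1](3) P2=[5,3,1,5,7,4](0)

Answer: 3 0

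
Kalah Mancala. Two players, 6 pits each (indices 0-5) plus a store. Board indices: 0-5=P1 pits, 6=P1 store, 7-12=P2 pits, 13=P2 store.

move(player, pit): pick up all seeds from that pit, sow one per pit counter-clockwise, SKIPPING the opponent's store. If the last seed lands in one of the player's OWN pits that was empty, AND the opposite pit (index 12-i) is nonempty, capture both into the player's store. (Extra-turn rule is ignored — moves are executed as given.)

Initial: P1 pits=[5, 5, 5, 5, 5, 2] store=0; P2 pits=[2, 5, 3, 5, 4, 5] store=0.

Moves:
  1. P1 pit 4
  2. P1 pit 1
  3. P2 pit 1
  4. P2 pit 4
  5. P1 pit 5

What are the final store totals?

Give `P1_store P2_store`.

Move 1: P1 pit4 -> P1=[5,5,5,5,0,3](1) P2=[3,6,4,5,4,5](0)
Move 2: P1 pit1 -> P1=[5,0,6,6,1,4](2) P2=[3,6,4,5,4,5](0)
Move 3: P2 pit1 -> P1=[6,0,6,6,1,4](2) P2=[3,0,5,6,5,6](1)
Move 4: P2 pit4 -> P1=[7,1,7,6,1,4](2) P2=[3,0,5,6,0,7](2)
Move 5: P1 pit5 -> P1=[7,1,7,6,1,0](3) P2=[4,1,6,6,0,7](2)

Answer: 3 2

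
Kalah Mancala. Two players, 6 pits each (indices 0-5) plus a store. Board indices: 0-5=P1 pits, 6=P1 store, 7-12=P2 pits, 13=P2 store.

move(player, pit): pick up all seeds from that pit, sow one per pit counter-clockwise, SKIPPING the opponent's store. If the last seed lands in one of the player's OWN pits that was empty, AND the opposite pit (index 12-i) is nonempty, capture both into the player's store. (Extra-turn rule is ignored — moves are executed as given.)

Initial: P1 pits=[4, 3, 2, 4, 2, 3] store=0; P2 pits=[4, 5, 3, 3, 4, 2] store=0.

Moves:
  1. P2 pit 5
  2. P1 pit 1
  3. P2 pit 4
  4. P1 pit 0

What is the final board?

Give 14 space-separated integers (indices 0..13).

Move 1: P2 pit5 -> P1=[5,3,2,4,2,3](0) P2=[4,5,3,3,4,0](1)
Move 2: P1 pit1 -> P1=[5,0,3,5,3,3](0) P2=[4,5,3,3,4,0](1)
Move 3: P2 pit4 -> P1=[6,1,3,5,3,3](0) P2=[4,5,3,3,0,1](2)
Move 4: P1 pit0 -> P1=[0,2,4,6,4,4](1) P2=[4,5,3,3,0,1](2)

Answer: 0 2 4 6 4 4 1 4 5 3 3 0 1 2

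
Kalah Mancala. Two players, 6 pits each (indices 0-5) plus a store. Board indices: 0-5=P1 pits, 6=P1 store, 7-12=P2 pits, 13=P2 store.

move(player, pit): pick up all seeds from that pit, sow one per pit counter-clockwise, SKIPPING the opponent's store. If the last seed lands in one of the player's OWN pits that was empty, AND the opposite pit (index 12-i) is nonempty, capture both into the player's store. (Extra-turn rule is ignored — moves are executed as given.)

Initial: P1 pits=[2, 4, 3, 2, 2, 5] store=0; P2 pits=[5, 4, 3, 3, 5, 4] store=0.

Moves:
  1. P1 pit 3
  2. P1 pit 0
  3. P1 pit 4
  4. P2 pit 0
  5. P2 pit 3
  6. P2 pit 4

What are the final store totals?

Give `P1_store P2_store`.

Answer: 1 3

Derivation:
Move 1: P1 pit3 -> P1=[2,4,3,0,3,6](0) P2=[5,4,3,3,5,4](0)
Move 2: P1 pit0 -> P1=[0,5,4,0,3,6](0) P2=[5,4,3,3,5,4](0)
Move 3: P1 pit4 -> P1=[0,5,4,0,0,7](1) P2=[6,4,3,3,5,4](0)
Move 4: P2 pit0 -> P1=[0,5,4,0,0,7](1) P2=[0,5,4,4,6,5](1)
Move 5: P2 pit3 -> P1=[1,5,4,0,0,7](1) P2=[0,5,4,0,7,6](2)
Move 6: P2 pit4 -> P1=[2,6,5,1,1,7](1) P2=[0,5,4,0,0,7](3)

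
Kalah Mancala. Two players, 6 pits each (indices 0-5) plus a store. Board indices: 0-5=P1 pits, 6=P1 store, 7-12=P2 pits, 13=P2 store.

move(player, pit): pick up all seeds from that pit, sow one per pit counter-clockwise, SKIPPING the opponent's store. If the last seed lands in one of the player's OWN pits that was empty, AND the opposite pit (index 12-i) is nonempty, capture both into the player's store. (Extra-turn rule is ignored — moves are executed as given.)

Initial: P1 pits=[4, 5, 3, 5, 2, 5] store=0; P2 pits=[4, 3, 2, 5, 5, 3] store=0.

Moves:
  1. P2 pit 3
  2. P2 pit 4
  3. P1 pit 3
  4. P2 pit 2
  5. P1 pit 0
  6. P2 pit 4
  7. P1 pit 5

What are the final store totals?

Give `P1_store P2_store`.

Answer: 3 2

Derivation:
Move 1: P2 pit3 -> P1=[5,6,3,5,2,5](0) P2=[4,3,2,0,6,4](1)
Move 2: P2 pit4 -> P1=[6,7,4,6,2,5](0) P2=[4,3,2,0,0,5](2)
Move 3: P1 pit3 -> P1=[6,7,4,0,3,6](1) P2=[5,4,3,0,0,5](2)
Move 4: P2 pit2 -> P1=[6,7,4,0,3,6](1) P2=[5,4,0,1,1,6](2)
Move 5: P1 pit0 -> P1=[0,8,5,1,4,7](2) P2=[5,4,0,1,1,6](2)
Move 6: P2 pit4 -> P1=[0,8,5,1,4,7](2) P2=[5,4,0,1,0,7](2)
Move 7: P1 pit5 -> P1=[0,8,5,1,4,0](3) P2=[6,5,1,2,1,8](2)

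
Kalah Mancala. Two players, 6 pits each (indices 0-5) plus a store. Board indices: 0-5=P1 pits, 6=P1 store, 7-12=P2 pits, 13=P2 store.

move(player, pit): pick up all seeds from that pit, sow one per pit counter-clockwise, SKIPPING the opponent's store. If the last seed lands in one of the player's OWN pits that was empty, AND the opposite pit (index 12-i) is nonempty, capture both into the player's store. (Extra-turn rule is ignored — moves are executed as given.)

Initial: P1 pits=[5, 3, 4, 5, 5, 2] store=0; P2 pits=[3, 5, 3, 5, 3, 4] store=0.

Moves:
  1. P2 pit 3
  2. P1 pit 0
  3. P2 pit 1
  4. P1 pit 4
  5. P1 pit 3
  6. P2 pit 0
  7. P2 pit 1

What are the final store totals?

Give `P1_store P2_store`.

Move 1: P2 pit3 -> P1=[6,4,4,5,5,2](0) P2=[3,5,3,0,4,5](1)
Move 2: P1 pit0 -> P1=[0,5,5,6,6,3](1) P2=[3,5,3,0,4,5](1)
Move 3: P2 pit1 -> P1=[0,5,5,6,6,3](1) P2=[3,0,4,1,5,6](2)
Move 4: P1 pit4 -> P1=[0,5,5,6,0,4](2) P2=[4,1,5,2,5,6](2)
Move 5: P1 pit3 -> P1=[0,5,5,0,1,5](3) P2=[5,2,6,2,5,6](2)
Move 6: P2 pit0 -> P1=[0,5,5,0,1,5](3) P2=[0,3,7,3,6,7](2)
Move 7: P2 pit1 -> P1=[0,5,5,0,1,5](3) P2=[0,0,8,4,7,7](2)

Answer: 3 2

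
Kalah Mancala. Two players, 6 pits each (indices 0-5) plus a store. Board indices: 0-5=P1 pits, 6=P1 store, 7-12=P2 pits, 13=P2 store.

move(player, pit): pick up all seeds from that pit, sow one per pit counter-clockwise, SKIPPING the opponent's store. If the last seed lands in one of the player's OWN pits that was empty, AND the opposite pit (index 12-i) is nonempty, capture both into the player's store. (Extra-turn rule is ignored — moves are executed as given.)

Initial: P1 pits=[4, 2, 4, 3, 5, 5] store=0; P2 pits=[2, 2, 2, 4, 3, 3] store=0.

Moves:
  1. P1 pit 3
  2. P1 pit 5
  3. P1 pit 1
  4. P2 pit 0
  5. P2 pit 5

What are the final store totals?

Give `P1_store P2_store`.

Answer: 6 1

Derivation:
Move 1: P1 pit3 -> P1=[4,2,4,0,6,6](1) P2=[2,2,2,4,3,3](0)
Move 2: P1 pit5 -> P1=[4,2,4,0,6,0](2) P2=[3,3,3,5,4,3](0)
Move 3: P1 pit1 -> P1=[4,0,5,0,6,0](6) P2=[3,3,0,5,4,3](0)
Move 4: P2 pit0 -> P1=[4,0,5,0,6,0](6) P2=[0,4,1,6,4,3](0)
Move 5: P2 pit5 -> P1=[5,1,5,0,6,0](6) P2=[0,4,1,6,4,0](1)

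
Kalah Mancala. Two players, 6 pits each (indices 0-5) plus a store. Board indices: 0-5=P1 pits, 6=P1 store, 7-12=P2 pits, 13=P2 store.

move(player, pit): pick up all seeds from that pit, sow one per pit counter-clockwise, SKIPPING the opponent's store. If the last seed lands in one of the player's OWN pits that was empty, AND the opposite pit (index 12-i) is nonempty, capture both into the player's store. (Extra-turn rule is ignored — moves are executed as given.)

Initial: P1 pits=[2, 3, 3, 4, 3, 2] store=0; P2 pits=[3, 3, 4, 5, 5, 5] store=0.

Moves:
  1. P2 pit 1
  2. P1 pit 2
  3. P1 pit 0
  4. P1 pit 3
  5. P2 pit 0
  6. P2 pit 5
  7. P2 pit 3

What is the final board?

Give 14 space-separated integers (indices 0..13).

Move 1: P2 pit1 -> P1=[2,3,3,4,3,2](0) P2=[3,0,5,6,6,5](0)
Move 2: P1 pit2 -> P1=[2,3,0,5,4,3](0) P2=[3,0,5,6,6,5](0)
Move 3: P1 pit0 -> P1=[0,4,0,5,4,3](7) P2=[3,0,5,0,6,5](0)
Move 4: P1 pit3 -> P1=[0,4,0,0,5,4](8) P2=[4,1,5,0,6,5](0)
Move 5: P2 pit0 -> P1=[0,4,0,0,5,4](8) P2=[0,2,6,1,7,5](0)
Move 6: P2 pit5 -> P1=[1,5,1,1,5,4](8) P2=[0,2,6,1,7,0](1)
Move 7: P2 pit3 -> P1=[1,5,1,1,5,4](8) P2=[0,2,6,0,8,0](1)

Answer: 1 5 1 1 5 4 8 0 2 6 0 8 0 1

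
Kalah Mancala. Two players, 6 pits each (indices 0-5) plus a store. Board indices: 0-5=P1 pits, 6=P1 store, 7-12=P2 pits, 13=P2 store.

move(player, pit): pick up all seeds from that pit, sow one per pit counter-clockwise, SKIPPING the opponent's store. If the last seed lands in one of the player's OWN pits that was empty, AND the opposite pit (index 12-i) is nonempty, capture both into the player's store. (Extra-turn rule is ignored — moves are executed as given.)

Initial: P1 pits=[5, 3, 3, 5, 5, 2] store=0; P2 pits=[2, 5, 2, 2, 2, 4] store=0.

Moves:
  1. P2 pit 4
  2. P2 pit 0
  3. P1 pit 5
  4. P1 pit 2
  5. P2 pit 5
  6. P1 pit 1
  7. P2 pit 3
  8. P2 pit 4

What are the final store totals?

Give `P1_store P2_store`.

Move 1: P2 pit4 -> P1=[5,3,3,5,5,2](0) P2=[2,5,2,2,0,5](1)
Move 2: P2 pit0 -> P1=[5,3,3,5,5,2](0) P2=[0,6,3,2,0,5](1)
Move 3: P1 pit5 -> P1=[5,3,3,5,5,0](1) P2=[1,6,3,2,0,5](1)
Move 4: P1 pit2 -> P1=[5,3,0,6,6,0](3) P2=[0,6,3,2,0,5](1)
Move 5: P2 pit5 -> P1=[6,4,1,7,6,0](3) P2=[0,6,3,2,0,0](2)
Move 6: P1 pit1 -> P1=[6,0,2,8,7,1](3) P2=[0,6,3,2,0,0](2)
Move 7: P2 pit3 -> P1=[0,0,2,8,7,1](3) P2=[0,6,3,0,1,0](9)
Move 8: P2 pit4 -> P1=[0,0,2,8,7,1](3) P2=[0,6,3,0,0,1](9)

Answer: 3 9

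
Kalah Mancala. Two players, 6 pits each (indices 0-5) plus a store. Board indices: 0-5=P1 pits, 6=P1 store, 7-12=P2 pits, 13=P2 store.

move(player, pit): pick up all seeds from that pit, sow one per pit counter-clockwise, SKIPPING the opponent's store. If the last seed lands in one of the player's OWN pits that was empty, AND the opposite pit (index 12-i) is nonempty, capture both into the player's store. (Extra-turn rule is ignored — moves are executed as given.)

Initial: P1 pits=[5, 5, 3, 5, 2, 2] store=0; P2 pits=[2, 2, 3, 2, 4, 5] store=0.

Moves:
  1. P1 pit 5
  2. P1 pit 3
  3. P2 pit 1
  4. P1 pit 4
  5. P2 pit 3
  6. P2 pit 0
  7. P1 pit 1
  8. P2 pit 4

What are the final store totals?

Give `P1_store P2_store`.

Move 1: P1 pit5 -> P1=[5,5,3,5,2,0](1) P2=[3,2,3,2,4,5](0)
Move 2: P1 pit3 -> P1=[5,5,3,0,3,1](2) P2=[4,3,3,2,4,5](0)
Move 3: P2 pit1 -> P1=[5,5,3,0,3,1](2) P2=[4,0,4,3,5,5](0)
Move 4: P1 pit4 -> P1=[5,5,3,0,0,2](3) P2=[5,0,4,3,5,5](0)
Move 5: P2 pit3 -> P1=[5,5,3,0,0,2](3) P2=[5,0,4,0,6,6](1)
Move 6: P2 pit0 -> P1=[5,5,3,0,0,2](3) P2=[0,1,5,1,7,7](1)
Move 7: P1 pit1 -> P1=[5,0,4,1,1,3](4) P2=[0,1,5,1,7,7](1)
Move 8: P2 pit4 -> P1=[6,1,5,2,2,3](4) P2=[0,1,5,1,0,8](2)

Answer: 4 2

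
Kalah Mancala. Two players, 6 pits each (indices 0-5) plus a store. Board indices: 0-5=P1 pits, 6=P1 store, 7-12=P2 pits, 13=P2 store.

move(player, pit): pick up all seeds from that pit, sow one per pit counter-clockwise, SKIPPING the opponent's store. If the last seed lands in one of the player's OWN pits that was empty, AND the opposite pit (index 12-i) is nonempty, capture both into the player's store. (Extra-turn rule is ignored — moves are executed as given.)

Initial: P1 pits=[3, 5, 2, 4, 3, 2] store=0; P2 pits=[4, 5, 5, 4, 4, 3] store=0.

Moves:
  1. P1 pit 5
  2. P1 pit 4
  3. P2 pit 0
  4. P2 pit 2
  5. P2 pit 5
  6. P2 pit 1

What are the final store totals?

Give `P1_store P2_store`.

Answer: 2 4

Derivation:
Move 1: P1 pit5 -> P1=[3,5,2,4,3,0](1) P2=[5,5,5,4,4,3](0)
Move 2: P1 pit4 -> P1=[3,5,2,4,0,1](2) P2=[6,5,5,4,4,3](0)
Move 3: P2 pit0 -> P1=[3,5,2,4,0,1](2) P2=[0,6,6,5,5,4](1)
Move 4: P2 pit2 -> P1=[4,6,2,4,0,1](2) P2=[0,6,0,6,6,5](2)
Move 5: P2 pit5 -> P1=[5,7,3,5,0,1](2) P2=[0,6,0,6,6,0](3)
Move 6: P2 pit1 -> P1=[6,7,3,5,0,1](2) P2=[0,0,1,7,7,1](4)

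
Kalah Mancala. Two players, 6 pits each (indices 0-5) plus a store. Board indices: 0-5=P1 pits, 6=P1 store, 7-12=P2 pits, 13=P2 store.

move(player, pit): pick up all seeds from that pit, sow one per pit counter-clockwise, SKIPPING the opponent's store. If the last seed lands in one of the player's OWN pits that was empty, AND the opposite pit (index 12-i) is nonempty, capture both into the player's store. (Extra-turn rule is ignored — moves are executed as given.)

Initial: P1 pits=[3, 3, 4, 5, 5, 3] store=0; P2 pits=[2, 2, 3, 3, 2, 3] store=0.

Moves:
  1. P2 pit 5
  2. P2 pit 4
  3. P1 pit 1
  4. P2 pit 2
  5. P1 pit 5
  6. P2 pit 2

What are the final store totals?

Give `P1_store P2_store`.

Answer: 1 2

Derivation:
Move 1: P2 pit5 -> P1=[4,4,4,5,5,3](0) P2=[2,2,3,3,2,0](1)
Move 2: P2 pit4 -> P1=[4,4,4,5,5,3](0) P2=[2,2,3,3,0,1](2)
Move 3: P1 pit1 -> P1=[4,0,5,6,6,4](0) P2=[2,2,3,3,0,1](2)
Move 4: P2 pit2 -> P1=[4,0,5,6,6,4](0) P2=[2,2,0,4,1,2](2)
Move 5: P1 pit5 -> P1=[4,0,5,6,6,0](1) P2=[3,3,1,4,1,2](2)
Move 6: P2 pit2 -> P1=[4,0,5,6,6,0](1) P2=[3,3,0,5,1,2](2)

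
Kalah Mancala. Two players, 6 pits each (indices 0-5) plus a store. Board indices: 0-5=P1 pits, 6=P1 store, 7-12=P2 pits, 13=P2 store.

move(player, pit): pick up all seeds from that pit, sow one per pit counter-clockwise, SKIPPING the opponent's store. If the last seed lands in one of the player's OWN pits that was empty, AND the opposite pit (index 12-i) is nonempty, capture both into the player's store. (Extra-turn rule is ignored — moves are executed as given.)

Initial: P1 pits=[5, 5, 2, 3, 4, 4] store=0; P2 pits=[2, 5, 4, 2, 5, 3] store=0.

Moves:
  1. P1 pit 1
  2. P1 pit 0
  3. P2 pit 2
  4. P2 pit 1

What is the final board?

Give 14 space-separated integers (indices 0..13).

Answer: 0 1 4 5 6 6 1 2 0 1 4 7 5 2

Derivation:
Move 1: P1 pit1 -> P1=[5,0,3,4,5,5](1) P2=[2,5,4,2,5,3](0)
Move 2: P1 pit0 -> P1=[0,1,4,5,6,6](1) P2=[2,5,4,2,5,3](0)
Move 3: P2 pit2 -> P1=[0,1,4,5,6,6](1) P2=[2,5,0,3,6,4](1)
Move 4: P2 pit1 -> P1=[0,1,4,5,6,6](1) P2=[2,0,1,4,7,5](2)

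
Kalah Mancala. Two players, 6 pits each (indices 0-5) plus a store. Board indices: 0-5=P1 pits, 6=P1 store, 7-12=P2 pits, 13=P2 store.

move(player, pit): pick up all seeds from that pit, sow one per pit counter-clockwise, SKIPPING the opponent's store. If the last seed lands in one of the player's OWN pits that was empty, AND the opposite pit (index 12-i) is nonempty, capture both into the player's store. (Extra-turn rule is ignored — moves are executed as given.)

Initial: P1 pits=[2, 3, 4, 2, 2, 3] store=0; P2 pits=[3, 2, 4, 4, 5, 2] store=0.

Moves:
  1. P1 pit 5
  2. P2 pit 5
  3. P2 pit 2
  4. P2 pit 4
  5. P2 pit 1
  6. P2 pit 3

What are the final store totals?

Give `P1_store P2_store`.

Move 1: P1 pit5 -> P1=[2,3,4,2,2,0](1) P2=[4,3,4,4,5,2](0)
Move 2: P2 pit5 -> P1=[3,3,4,2,2,0](1) P2=[4,3,4,4,5,0](1)
Move 3: P2 pit2 -> P1=[3,3,4,2,2,0](1) P2=[4,3,0,5,6,1](2)
Move 4: P2 pit4 -> P1=[4,4,5,3,2,0](1) P2=[4,3,0,5,0,2](3)
Move 5: P2 pit1 -> P1=[4,0,5,3,2,0](1) P2=[4,0,1,6,0,2](8)
Move 6: P2 pit3 -> P1=[5,1,6,3,2,0](1) P2=[4,0,1,0,1,3](9)

Answer: 1 9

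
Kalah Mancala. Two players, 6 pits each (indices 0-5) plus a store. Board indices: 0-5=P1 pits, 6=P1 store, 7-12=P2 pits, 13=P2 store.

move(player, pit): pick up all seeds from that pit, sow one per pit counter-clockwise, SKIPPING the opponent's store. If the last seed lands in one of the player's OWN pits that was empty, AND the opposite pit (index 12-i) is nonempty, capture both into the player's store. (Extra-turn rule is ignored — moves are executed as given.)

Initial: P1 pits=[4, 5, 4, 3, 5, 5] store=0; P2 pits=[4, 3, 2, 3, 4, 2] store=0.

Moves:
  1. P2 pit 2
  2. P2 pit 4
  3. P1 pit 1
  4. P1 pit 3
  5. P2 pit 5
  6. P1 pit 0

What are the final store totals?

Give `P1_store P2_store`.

Move 1: P2 pit2 -> P1=[4,5,4,3,5,5](0) P2=[4,3,0,4,5,2](0)
Move 2: P2 pit4 -> P1=[5,6,5,3,5,5](0) P2=[4,3,0,4,0,3](1)
Move 3: P1 pit1 -> P1=[5,0,6,4,6,6](1) P2=[5,3,0,4,0,3](1)
Move 4: P1 pit3 -> P1=[5,0,6,0,7,7](2) P2=[6,3,0,4,0,3](1)
Move 5: P2 pit5 -> P1=[6,1,6,0,7,7](2) P2=[6,3,0,4,0,0](2)
Move 6: P1 pit0 -> P1=[0,2,7,1,8,8](3) P2=[6,3,0,4,0,0](2)

Answer: 3 2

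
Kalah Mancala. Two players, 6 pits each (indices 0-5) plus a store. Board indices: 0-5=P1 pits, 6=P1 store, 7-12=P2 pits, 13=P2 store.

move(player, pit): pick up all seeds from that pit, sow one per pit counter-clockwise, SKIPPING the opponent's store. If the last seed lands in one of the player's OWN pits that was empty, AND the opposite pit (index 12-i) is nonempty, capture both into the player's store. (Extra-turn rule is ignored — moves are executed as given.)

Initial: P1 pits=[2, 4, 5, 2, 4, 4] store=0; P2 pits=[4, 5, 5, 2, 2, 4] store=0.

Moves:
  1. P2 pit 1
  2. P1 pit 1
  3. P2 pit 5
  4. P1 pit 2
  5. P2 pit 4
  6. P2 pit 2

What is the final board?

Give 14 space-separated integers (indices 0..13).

Answer: 5 2 1 5 6 6 1 5 1 0 4 1 2 4

Derivation:
Move 1: P2 pit1 -> P1=[2,4,5,2,4,4](0) P2=[4,0,6,3,3,5](1)
Move 2: P1 pit1 -> P1=[2,0,6,3,5,5](0) P2=[4,0,6,3,3,5](1)
Move 3: P2 pit5 -> P1=[3,1,7,4,5,5](0) P2=[4,0,6,3,3,0](2)
Move 4: P1 pit2 -> P1=[3,1,0,5,6,6](1) P2=[5,1,7,3,3,0](2)
Move 5: P2 pit4 -> P1=[4,1,0,5,6,6](1) P2=[5,1,7,3,0,1](3)
Move 6: P2 pit2 -> P1=[5,2,1,5,6,6](1) P2=[5,1,0,4,1,2](4)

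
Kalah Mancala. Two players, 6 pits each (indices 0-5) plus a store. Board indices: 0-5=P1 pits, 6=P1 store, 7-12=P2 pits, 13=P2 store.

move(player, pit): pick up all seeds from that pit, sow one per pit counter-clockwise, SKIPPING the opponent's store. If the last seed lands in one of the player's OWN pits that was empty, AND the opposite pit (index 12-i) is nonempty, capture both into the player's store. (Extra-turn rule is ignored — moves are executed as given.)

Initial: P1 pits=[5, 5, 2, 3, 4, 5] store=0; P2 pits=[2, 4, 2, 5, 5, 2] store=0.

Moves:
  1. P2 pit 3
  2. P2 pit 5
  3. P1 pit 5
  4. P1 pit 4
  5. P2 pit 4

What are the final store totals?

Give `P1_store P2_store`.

Answer: 2 3

Derivation:
Move 1: P2 pit3 -> P1=[6,6,2,3,4,5](0) P2=[2,4,2,0,6,3](1)
Move 2: P2 pit5 -> P1=[7,7,2,3,4,5](0) P2=[2,4,2,0,6,0](2)
Move 3: P1 pit5 -> P1=[7,7,2,3,4,0](1) P2=[3,5,3,1,6,0](2)
Move 4: P1 pit4 -> P1=[7,7,2,3,0,1](2) P2=[4,6,3,1,6,0](2)
Move 5: P2 pit4 -> P1=[8,8,3,4,0,1](2) P2=[4,6,3,1,0,1](3)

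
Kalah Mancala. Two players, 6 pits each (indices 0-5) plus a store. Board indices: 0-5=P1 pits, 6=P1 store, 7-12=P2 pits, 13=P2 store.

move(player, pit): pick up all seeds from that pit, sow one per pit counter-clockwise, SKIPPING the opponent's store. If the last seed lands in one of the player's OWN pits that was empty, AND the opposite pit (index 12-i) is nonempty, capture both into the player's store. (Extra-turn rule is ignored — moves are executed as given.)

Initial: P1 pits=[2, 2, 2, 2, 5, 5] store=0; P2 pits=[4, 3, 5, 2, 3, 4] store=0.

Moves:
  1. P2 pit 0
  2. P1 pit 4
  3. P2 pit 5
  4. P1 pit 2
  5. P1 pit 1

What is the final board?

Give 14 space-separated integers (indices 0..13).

Move 1: P2 pit0 -> P1=[2,2,2,2,5,5](0) P2=[0,4,6,3,4,4](0)
Move 2: P1 pit4 -> P1=[2,2,2,2,0,6](1) P2=[1,5,7,3,4,4](0)
Move 3: P2 pit5 -> P1=[3,3,3,2,0,6](1) P2=[1,5,7,3,4,0](1)
Move 4: P1 pit2 -> P1=[3,3,0,3,1,7](1) P2=[1,5,7,3,4,0](1)
Move 5: P1 pit1 -> P1=[3,0,1,4,2,7](1) P2=[1,5,7,3,4,0](1)

Answer: 3 0 1 4 2 7 1 1 5 7 3 4 0 1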